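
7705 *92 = 708860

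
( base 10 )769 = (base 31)op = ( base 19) 229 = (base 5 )11034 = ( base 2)1100000001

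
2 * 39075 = 78150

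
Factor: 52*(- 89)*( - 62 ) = 2^3*13^1*31^1*89^1 = 286936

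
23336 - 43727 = - 20391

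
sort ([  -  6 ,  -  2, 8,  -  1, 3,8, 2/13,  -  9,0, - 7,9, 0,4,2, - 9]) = [ - 9,  -  9, - 7, - 6, - 2, - 1,0,0,2/13,2, 3, 4,8, 8, 9 ]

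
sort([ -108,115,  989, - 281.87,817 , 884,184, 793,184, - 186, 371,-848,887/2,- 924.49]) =[ - 924.49, - 848, - 281.87,-186,-108, 115, 184,184, 371, 887/2,793,817,884, 989]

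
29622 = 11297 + 18325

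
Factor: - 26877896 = -2^3*29^1*115853^1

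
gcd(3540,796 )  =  4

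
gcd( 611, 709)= 1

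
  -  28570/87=-28570/87 = -328.39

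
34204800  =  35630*960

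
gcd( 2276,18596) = 4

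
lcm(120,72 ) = 360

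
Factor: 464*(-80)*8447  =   -2^8*5^1*29^1*8447^1= - 313552640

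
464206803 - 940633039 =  - 476426236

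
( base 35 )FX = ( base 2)1000101110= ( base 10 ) 558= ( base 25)m8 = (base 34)GE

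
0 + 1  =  1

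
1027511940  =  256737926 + 770774014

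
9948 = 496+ 9452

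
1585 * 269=426365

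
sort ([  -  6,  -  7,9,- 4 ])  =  [  -  7,-6, - 4, 9 ]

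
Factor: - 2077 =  -31^1 * 67^1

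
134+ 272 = 406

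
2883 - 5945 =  - 3062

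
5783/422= 13 + 297/422 = 13.70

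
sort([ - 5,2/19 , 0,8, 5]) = [ - 5,  0, 2/19 , 5,8] 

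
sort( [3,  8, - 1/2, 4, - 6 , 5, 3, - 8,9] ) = [ - 8, - 6, - 1/2, 3,3,4, 5, 8,9]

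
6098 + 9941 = 16039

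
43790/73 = 599 + 63/73 = 599.86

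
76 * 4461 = 339036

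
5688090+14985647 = 20673737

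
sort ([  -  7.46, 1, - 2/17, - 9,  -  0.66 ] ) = [ - 9, - 7.46, - 0.66,-2/17, 1]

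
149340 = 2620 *57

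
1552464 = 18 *86248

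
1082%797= 285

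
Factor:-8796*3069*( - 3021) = 81551665404 = 2^2*3^4*11^1 * 19^1*31^1*53^1*733^1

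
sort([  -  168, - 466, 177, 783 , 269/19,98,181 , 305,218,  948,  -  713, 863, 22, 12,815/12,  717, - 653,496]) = [ - 713,-653, - 466,  -  168,12,  269/19,22,815/12,  98,177,181, 218,305,496 , 717,783,863,948]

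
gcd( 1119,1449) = 3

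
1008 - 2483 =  - 1475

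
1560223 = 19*82117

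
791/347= 791/347  =  2.28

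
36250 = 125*290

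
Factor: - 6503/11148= - 7/12 = - 2^( - 2)*3^(-1)*7^1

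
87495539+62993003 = 150488542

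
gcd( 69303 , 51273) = 3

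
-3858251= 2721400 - 6579651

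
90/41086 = 45/20543 = 0.00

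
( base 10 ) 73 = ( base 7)133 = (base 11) 67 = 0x49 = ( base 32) 29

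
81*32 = 2592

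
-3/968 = -1 + 965/968  =  - 0.00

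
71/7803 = 71/7803 = 0.01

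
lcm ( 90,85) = 1530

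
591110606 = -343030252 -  - 934140858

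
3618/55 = 65+43/55 = 65.78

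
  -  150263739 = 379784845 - 530048584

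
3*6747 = 20241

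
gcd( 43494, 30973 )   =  659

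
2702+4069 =6771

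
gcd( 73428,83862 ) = 6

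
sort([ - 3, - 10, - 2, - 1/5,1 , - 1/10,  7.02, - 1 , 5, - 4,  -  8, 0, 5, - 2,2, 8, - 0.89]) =[ - 10, - 8, - 4,  -  3, - 2, - 2, - 1, - 0.89, - 1/5, - 1/10, 0,1,2, 5,5 , 7.02, 8]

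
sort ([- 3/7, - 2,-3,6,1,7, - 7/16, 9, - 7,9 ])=[ - 7, - 3, - 2, - 7/16, - 3/7,1,6,7, 9, 9] 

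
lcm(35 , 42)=210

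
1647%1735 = 1647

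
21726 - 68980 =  - 47254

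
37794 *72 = 2721168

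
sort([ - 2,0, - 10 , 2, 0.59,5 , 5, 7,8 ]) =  [ - 10, - 2,0, 0.59,2,5 , 5,  7  ,  8]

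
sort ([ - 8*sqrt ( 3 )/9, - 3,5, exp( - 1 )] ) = [ - 3,  -  8*sqrt( 3 )/9, exp(-1), 5] 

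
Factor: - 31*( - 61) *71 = 31^1*61^1*71^1 = 134261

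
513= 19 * 27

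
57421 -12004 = 45417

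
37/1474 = 37/1474 = 0.03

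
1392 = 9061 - 7669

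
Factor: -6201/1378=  - 2^(-1 )*3^2 = - 9/2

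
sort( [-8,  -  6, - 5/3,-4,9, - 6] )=[ - 8,-6 , - 6 , - 4 ,-5/3,9]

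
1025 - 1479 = -454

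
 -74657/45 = - 1660 + 43/45 = - 1659.04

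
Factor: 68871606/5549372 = 2^( - 1 )*3^1 * 31^( - 1)*44753^( - 1)*11478601^1 = 34435803/2774686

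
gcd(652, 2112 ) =4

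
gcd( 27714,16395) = 3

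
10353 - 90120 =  - 79767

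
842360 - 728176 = 114184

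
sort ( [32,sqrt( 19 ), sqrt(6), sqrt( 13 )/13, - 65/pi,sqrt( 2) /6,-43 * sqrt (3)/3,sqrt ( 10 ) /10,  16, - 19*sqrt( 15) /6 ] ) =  [ - 43 * sqrt(3) /3, - 65/pi, - 19 * sqrt ( 15)/6  ,  sqrt ( 2)/6,sqrt( 13 ) /13, sqrt( 10 ) /10 , sqrt (6), sqrt( 19),  16,32]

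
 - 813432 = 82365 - 895797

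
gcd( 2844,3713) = 79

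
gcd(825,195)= 15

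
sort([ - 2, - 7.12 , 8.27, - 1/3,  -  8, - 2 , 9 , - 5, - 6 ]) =[ - 8 , - 7.12,-6,  -  5, - 2 , - 2,  -  1/3,8.27,9 ]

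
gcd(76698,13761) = 9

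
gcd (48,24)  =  24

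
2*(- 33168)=-66336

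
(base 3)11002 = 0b1101110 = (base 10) 110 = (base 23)4I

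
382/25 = 382/25 = 15.28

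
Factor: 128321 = 128321^1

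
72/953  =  72/953  =  0.08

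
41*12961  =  531401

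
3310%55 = 10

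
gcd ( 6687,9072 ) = 9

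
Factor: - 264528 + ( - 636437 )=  - 900965 =- 5^1*13^1*83^1*167^1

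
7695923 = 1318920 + 6377003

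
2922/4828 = 1461/2414=0.61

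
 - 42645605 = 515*( - 82807)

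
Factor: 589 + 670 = 1259 = 1259^1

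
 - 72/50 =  - 2+ 14/25 = -1.44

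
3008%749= 12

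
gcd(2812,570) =38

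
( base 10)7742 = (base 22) flk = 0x1e3e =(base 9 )11552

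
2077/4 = 2077/4=519.25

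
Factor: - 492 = -2^2*3^1*41^1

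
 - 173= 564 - 737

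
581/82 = 581/82 = 7.09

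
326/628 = 163/314 = 0.52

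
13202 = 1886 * 7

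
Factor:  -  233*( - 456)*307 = 2^3*3^1* 19^1*233^1*307^1  =  32618136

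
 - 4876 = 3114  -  7990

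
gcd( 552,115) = 23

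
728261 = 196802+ 531459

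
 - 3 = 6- 9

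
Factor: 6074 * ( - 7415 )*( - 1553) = 69945116630 = 2^1*5^1*1483^1*1553^1*3037^1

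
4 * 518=2072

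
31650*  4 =126600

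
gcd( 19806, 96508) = 2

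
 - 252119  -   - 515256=263137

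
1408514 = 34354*41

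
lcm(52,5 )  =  260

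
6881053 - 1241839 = 5639214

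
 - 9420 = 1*( - 9420 ) 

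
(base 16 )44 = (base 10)68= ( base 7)125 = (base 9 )75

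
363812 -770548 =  - 406736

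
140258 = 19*7382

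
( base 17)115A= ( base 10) 5297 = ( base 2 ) 1010010110001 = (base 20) d4h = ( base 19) ecf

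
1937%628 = 53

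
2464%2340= 124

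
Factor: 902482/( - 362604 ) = - 451241/181302=- 2^( - 1)*3^ ( - 1 )*7^2 * 11^( - 1 ) * 41^( - 1)*67^(-1 ) * 9209^1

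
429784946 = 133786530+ 295998416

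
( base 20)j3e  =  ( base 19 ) 124h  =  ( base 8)16772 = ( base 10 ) 7674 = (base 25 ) C6O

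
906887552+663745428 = 1570632980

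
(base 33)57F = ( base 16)163B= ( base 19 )FEA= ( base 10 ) 5691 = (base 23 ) AHA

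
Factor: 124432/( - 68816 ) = - 7^1*17^ (-1 )*23^(-1)*101^1  =  -707/391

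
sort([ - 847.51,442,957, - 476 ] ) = [ - 847.51, - 476, 442,957 ]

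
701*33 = 23133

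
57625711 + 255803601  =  313429312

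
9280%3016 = 232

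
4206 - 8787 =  - 4581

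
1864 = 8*233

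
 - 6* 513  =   - 3078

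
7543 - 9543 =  - 2000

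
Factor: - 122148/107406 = -2^1 * 3^( - 1)*17^( - 1)*29^1 = - 58/51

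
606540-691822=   -85282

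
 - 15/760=-3/152= -0.02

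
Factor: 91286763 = 3^1*67^1*313^1 * 1451^1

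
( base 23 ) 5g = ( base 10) 131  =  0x83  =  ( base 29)4f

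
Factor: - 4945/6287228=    - 2^( - 2)*5^1*23^1*43^1*1571807^( - 1)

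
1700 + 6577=8277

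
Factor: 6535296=2^7 * 3^3*31^1*61^1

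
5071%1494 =589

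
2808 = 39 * 72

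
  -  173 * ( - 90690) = 15689370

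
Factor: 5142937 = 5142937^1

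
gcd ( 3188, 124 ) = 4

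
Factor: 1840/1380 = 2^2*3^(  -  1) = 4/3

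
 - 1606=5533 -7139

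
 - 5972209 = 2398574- 8370783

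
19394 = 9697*2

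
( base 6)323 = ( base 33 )3O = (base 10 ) 123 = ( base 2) 1111011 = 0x7b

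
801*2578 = 2064978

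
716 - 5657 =  -  4941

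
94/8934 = 47/4467 = 0.01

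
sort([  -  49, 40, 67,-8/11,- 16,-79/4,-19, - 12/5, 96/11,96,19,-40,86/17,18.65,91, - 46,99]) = [ - 49,-46, -40, - 79/4, - 19 , - 16, - 12/5, - 8/11,86/17,96/11,18.65,19,40,67,91 , 96 , 99 ]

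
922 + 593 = 1515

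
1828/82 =914/41=22.29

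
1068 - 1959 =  - 891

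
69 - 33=36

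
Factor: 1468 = 2^2 *367^1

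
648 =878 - 230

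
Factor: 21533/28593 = 3^(  -  4 )* 61^1 = 61/81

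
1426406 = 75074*19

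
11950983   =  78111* 153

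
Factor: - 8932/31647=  - 116/411 = - 2^2*3^ (-1 )*  29^1*137^ ( - 1)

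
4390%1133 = 991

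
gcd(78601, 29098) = 1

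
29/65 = 29/65 =0.45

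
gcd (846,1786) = 94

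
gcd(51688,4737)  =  1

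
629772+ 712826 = 1342598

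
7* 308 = 2156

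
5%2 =1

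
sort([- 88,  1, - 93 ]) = [ - 93,-88,1 ]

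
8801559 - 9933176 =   -  1131617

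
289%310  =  289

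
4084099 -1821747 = 2262352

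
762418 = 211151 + 551267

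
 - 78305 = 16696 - 95001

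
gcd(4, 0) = 4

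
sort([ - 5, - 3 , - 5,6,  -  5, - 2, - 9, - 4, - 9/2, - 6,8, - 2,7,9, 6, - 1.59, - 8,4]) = [ - 9, - 8,- 6, - 5, - 5, - 5, - 9/2, - 4 , - 3, - 2, - 2, - 1.59,4, 6, 6,7,8, 9]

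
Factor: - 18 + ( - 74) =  - 92  =  -  2^2*23^1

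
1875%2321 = 1875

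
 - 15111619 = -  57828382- - 42716763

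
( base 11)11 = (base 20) c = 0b1100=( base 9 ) 13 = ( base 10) 12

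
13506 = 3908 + 9598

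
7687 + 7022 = 14709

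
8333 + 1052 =9385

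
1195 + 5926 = 7121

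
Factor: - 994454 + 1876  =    -  992578= - 2^1*496289^1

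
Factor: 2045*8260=2^2 * 5^2 * 7^1 * 59^1 * 409^1 = 16891700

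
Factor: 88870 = 2^1*5^1*8887^1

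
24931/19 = 24931/19 = 1312.16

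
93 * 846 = 78678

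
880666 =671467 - -209199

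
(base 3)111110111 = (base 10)9814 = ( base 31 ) A6I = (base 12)581A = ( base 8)23126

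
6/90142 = 3/45071 = 0.00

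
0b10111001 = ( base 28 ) 6h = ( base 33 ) 5K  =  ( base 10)185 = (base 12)135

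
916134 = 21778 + 894356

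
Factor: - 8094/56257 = - 2^1 * 3^1*19^1*71^1*101^( - 1 ) * 557^( - 1) 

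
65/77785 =13/15557 = 0.00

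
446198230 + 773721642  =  1219919872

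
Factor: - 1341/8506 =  - 2^ ( - 1)*3^2 * 149^1*4253^( - 1) 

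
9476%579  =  212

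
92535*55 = 5089425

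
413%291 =122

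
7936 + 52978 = 60914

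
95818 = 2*47909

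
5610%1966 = 1678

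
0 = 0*69956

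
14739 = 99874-85135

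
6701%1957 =830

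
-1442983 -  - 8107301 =6664318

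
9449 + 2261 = 11710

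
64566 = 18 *3587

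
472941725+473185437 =946127162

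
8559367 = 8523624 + 35743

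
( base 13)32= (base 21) 1K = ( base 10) 41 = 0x29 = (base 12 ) 35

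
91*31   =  2821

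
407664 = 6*67944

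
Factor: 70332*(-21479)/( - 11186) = 2^1*3^1*7^( - 1 )*17^(- 1 )*457^1*5861^1 = 16070862/119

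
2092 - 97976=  - 95884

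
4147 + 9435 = 13582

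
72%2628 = 72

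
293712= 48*6119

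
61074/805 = 61074/805 = 75.87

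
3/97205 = 3/97205 = 0.00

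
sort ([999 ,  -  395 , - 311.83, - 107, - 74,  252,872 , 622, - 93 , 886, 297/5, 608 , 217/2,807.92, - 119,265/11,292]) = [ - 395 ,  -  311.83, - 119, - 107 , - 93 , - 74, 265/11,  297/5, 217/2, 252, 292,  608, 622,807.92 , 872,886, 999 ] 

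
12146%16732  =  12146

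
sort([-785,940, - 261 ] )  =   [-785,  -  261,940]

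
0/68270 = 0 = 0.00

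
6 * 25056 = 150336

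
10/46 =5/23 = 0.22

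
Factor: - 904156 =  - 2^2*11^1*20549^1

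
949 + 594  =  1543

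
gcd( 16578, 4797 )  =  9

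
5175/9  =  575 = 575.00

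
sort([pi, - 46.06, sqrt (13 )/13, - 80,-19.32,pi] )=[  -  80, - 46.06, - 19.32,sqrt( 13)/13,pi , pi] 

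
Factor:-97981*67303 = -13^1*17^1*37^1*107^1*7537^1 = - 6594415243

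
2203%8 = 3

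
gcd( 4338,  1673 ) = 1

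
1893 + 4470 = 6363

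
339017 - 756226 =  - 417209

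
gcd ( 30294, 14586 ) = 1122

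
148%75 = 73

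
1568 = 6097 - 4529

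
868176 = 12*72348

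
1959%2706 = 1959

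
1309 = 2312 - 1003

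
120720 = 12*10060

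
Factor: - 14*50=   - 700 = -2^2*5^2*7^1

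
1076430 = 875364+201066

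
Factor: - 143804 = -2^2*35951^1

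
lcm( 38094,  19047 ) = 38094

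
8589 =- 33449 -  - 42038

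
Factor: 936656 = 2^4*7^1*8363^1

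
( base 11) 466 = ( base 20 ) 17g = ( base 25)M6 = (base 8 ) 1054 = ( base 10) 556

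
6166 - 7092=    - 926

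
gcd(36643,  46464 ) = 1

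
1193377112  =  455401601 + 737975511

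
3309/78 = 1103/26 = 42.42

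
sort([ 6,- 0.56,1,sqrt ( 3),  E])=[ - 0.56,1,  sqrt(3), E,6]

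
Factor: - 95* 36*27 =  - 92340 = -2^2 * 3^5*5^1*19^1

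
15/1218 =5/406 = 0.01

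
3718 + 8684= 12402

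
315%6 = 3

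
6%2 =0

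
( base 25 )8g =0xd8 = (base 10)216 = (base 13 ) 138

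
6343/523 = 12 +67/523  =  12.13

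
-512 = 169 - 681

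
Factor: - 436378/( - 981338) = 218189/490669 = 37^1*79^( - 1) * 5897^1*6211^( - 1)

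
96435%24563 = 22746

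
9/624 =3/208= 0.01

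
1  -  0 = 1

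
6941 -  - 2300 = 9241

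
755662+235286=990948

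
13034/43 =13034/43 = 303.12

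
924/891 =1 + 1/27 = 1.04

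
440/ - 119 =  -440/119  =  - 3.70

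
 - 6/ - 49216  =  3/24608 = 0.00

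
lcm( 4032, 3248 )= 116928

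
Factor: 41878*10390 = 435112420 = 2^2*5^1*1039^1* 20939^1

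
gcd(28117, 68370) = 1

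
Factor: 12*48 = 2^6*3^2  =  576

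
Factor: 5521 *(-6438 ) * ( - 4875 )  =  2^1 *3^2 * 5^3*13^1 *29^1 * 37^1*5521^1 = 173277965250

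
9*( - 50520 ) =-454680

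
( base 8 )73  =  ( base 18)35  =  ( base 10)59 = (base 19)32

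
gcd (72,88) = 8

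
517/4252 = 517/4252 = 0.12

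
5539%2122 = 1295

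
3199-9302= - 6103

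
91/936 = 7/72= 0.10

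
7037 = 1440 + 5597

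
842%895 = 842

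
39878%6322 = 1946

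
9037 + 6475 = 15512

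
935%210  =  95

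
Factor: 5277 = 3^1 * 1759^1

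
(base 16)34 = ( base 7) 103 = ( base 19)2e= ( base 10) 52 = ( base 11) 48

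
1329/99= 443/33 = 13.42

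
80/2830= 8/283 = 0.03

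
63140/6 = 31570/3= 10523.33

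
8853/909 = 9 + 224/303=9.74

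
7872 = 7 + 7865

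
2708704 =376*7204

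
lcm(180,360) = 360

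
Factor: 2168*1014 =2^4 * 3^1*13^2*271^1 = 2198352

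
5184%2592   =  0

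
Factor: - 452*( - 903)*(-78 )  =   - 2^3*3^2*7^1 * 13^1*43^1*113^1 = - 31836168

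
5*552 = 2760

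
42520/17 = 42520/17 = 2501.18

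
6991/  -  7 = -999 + 2/7 = - 998.71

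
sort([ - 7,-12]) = [ - 12, - 7 ]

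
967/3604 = 967/3604 = 0.27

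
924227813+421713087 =1345940900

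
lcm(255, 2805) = 2805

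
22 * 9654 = 212388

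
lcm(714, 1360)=28560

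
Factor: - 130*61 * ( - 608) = 4821440 = 2^6*5^1*13^1*19^1*61^1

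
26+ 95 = 121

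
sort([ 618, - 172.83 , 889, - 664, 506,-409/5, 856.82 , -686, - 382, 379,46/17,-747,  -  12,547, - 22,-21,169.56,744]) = [ - 747,-686,-664, - 382,  -  172.83, - 409/5, - 22, - 21,-12,46/17,169.56,379, 506,547,618,744,856.82,889]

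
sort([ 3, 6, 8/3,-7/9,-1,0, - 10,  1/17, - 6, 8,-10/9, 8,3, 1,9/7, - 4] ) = [  -  10,-6, - 4 , - 10/9,  -  1, - 7/9,0, 1/17,1,  9/7,8/3,3  ,  3,6,8,8]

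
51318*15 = 769770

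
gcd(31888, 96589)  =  1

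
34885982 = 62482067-27596085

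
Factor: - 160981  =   - 160981^1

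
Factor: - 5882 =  - 2^1  *17^1*173^1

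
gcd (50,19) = 1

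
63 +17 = 80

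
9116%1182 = 842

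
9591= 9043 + 548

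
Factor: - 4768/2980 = - 2^3*5^( - 1) = - 8/5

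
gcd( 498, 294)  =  6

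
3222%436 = 170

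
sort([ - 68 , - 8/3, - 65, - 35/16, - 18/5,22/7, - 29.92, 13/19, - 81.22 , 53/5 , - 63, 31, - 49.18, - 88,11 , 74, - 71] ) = [- 88,- 81.22,  -  71, - 68,-65,-63, - 49.18, - 29.92, - 18/5  , - 8/3, - 35/16,13/19,22/7, 53/5,11,31, 74]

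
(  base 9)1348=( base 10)1016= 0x3F8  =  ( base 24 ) 1I8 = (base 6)4412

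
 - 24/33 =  - 1 + 3/11 = - 0.73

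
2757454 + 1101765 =3859219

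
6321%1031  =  135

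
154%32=26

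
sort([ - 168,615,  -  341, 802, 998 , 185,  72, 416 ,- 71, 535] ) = [-341, -168, - 71,72, 185,416,535 , 615, 802,998]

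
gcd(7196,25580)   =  4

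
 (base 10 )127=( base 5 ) 1002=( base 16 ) 7F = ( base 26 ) 4n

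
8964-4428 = 4536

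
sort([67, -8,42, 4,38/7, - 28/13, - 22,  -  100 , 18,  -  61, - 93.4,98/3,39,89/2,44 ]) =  [  -  100, - 93.4, -61,-22,-8, - 28/13,  4 , 38/7,  18,98/3,39, 42,44,89/2,67]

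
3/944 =3/944 = 0.00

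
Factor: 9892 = 2^2*2473^1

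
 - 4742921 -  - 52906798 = 48163877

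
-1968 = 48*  (-41)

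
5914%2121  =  1672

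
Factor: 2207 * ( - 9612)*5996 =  - 127197249264 = -2^4 * 3^3 * 89^1 * 1499^1 * 2207^1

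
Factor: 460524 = 2^2*3^1*38377^1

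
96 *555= 53280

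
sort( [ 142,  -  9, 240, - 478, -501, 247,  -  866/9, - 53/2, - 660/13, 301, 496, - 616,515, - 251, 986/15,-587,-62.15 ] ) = [  -  616, - 587, - 501, - 478, - 251 , - 866/9, - 62.15, - 660/13 ,  -  53/2, - 9,  986/15,142, 240, 247, 301, 496, 515 ] 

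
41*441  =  18081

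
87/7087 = 87/7087=0.01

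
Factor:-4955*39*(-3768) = 728147160 = 2^3*3^2 * 5^1*13^1*157^1*991^1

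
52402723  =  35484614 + 16918109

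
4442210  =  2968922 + 1473288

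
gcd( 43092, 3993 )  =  3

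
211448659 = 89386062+122062597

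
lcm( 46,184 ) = 184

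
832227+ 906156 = 1738383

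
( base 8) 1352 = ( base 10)746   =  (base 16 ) 2ea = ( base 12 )522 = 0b1011101010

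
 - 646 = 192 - 838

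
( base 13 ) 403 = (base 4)22213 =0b1010100111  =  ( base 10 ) 679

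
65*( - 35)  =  - 2275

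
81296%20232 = 368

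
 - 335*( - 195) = 65325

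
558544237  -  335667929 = 222876308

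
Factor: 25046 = 2^1*7^1*1789^1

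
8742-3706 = 5036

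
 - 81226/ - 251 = 81226/251 = 323.61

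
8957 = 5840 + 3117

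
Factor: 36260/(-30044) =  - 35/29 = - 5^1*7^1*29^ ( - 1)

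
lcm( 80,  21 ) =1680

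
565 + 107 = 672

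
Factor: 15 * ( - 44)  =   - 2^2* 3^1*5^1*11^1 = - 660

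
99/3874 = 99/3874 = 0.03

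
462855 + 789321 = 1252176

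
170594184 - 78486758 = 92107426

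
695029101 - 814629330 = -119600229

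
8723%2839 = 206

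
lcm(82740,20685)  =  82740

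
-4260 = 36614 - 40874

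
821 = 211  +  610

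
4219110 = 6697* 630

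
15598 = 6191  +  9407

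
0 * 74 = 0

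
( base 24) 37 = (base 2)1001111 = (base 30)2J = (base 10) 79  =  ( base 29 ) 2l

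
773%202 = 167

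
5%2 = 1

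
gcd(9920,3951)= 1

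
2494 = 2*1247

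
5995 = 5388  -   - 607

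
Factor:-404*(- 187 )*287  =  21682276 = 2^2*7^1 *11^1*17^1*41^1*101^1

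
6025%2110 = 1805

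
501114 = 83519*6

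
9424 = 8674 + 750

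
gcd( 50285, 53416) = 1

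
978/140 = 6+69/70 = 6.99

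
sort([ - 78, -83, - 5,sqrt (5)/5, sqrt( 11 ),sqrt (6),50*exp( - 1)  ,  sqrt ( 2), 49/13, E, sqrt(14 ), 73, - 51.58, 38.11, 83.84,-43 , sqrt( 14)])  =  [ - 83, - 78,-51.58,-43, - 5, sqrt( 5)/5,sqrt( 2), sqrt ( 6 ) , E,  sqrt ( 11 ),sqrt(14 ), sqrt(14),49/13, 50 * exp( - 1),  38.11, 73, 83.84 ]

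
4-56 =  - 52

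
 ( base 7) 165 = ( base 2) 1100000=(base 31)33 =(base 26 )3I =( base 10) 96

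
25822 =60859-35037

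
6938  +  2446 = 9384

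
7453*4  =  29812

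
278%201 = 77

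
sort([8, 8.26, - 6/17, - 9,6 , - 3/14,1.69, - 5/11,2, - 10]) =[ - 10, - 9,-5/11, - 6/17, - 3/14,1.69,2,6, 8,8.26 ]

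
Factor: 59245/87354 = 2^( - 1)*3^ (-2)*5^1*  17^2*23^( - 1)*41^1 *211^ ( - 1)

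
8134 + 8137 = 16271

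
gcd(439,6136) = 1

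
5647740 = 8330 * 678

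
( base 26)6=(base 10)6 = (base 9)6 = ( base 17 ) 6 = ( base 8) 6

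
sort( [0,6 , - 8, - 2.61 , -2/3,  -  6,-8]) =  [ - 8, - 8,-6, - 2.61, - 2/3, 0, 6] 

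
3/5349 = 1/1783 = 0.00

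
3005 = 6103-3098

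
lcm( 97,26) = 2522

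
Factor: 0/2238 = 0=0^1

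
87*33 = 2871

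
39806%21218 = 18588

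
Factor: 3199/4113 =3^(-2)*7^1=7/9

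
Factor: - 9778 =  - 2^1*4889^1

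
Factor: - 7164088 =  - 2^3*37^1*24203^1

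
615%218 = 179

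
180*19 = 3420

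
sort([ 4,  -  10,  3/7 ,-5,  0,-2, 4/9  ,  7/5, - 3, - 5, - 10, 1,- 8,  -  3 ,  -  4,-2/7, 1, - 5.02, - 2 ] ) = [-10, - 10 , - 8,  -  5.02, - 5, - 5, - 4,  -  3, - 3, - 2, - 2,  -  2/7,0, 3/7,4/9, 1, 1,7/5, 4] 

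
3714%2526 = 1188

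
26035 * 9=234315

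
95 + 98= 193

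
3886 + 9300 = 13186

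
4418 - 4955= - 537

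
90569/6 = 15094+5/6 = 15094.83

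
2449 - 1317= 1132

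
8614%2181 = 2071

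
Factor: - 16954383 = -3^1*5651461^1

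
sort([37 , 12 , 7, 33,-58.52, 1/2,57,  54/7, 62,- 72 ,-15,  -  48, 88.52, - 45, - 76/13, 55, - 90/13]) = [ - 72,  -  58.52, - 48, - 45,  -  15,- 90/13, - 76/13, 1/2,7,  54/7,  12 , 33, 37, 55,  57,62,88.52]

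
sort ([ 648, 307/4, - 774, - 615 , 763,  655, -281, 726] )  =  [  -  774, -615, - 281, 307/4, 648,655, 726, 763]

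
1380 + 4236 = 5616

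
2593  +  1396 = 3989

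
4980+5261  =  10241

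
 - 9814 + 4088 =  - 5726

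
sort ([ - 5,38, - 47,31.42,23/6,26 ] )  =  [ - 47,-5, 23/6,26,31.42,38]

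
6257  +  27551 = 33808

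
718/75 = 718/75 =9.57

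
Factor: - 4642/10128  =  -2^( - 3)*3^( - 1)*11^1 = - 11/24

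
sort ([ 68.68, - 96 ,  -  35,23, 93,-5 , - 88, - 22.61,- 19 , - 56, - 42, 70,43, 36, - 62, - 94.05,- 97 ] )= [ - 97,-96, - 94.05, - 88, - 62, - 56, - 42, - 35, - 22.61, - 19, - 5,23,36, 43, 68.68, 70, 93 ] 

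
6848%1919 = 1091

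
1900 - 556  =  1344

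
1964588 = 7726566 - 5761978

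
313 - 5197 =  - 4884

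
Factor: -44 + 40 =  - 4 = -2^2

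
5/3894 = 5/3894 = 0.00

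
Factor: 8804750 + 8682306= 17487056 = 2^4*397^1 *2753^1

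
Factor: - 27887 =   -  79^1*353^1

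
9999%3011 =966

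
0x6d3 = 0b11011010011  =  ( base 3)2101201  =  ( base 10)1747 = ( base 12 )1017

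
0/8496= 0 = 0.00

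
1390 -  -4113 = 5503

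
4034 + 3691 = 7725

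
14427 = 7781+6646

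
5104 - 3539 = 1565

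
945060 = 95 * 9948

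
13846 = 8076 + 5770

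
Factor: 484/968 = 2^ (-1) = 1/2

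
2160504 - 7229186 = -5068682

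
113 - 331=-218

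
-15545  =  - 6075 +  - 9470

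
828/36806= 414/18403 = 0.02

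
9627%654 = 471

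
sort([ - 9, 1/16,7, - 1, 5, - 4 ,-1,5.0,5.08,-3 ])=[- 9,- 4, - 3 , - 1, - 1,1/16, 5,5.0,5.08, 7] 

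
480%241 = 239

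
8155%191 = 133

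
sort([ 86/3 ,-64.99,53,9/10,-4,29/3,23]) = [ - 64.99, - 4,9/10,29/3, 23,86/3,53 ]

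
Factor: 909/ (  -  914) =-2^ ( - 1)*3^2*101^1*457^( - 1)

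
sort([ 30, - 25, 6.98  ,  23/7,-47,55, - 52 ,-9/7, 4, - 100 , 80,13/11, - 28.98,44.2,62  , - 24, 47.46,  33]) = [-100, - 52, - 47, - 28.98, - 25, -24, - 9/7, 13/11 , 23/7 , 4 , 6.98, 30,33, 44.2,47.46,  55, 62,80 ] 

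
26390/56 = 471 + 1/4 = 471.25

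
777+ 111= 888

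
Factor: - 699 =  - 3^1*233^1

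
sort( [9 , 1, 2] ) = [ 1, 2, 9]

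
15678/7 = 15678/7 = 2239.71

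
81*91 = 7371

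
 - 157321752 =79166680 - 236488432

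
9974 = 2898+7076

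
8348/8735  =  8348/8735= 0.96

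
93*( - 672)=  - 62496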